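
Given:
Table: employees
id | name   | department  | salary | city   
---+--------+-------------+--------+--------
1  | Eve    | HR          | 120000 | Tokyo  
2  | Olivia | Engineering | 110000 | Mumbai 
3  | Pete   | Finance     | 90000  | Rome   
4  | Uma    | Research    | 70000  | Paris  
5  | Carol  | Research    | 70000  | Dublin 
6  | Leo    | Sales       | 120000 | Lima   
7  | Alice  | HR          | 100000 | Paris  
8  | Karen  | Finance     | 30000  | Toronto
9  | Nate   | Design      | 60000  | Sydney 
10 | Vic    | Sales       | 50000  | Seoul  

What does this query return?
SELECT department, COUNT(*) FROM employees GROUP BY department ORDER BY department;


Assigning each row to its department group:
  Eve -> HR
  Olivia -> Engineering
  Pete -> Finance
  Uma -> Research
  Carol -> Research
  Leo -> Sales
  Alice -> HR
  Karen -> Finance
  Nate -> Design
  Vic -> Sales


6 groups:
Design, 1
Engineering, 1
Finance, 2
HR, 2
Research, 2
Sales, 2


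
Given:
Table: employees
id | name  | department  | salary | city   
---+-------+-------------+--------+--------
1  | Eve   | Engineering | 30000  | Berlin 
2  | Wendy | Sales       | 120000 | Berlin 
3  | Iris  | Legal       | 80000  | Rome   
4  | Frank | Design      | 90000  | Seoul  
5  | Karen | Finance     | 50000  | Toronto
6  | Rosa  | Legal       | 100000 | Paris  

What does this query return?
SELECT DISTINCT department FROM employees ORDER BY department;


All 'department' values (row order): Engineering, Sales, Legal, Design, Finance, Legal
Removing duplicates leaves 5 unique value(s).

5 values:
Design
Engineering
Finance
Legal
Sales


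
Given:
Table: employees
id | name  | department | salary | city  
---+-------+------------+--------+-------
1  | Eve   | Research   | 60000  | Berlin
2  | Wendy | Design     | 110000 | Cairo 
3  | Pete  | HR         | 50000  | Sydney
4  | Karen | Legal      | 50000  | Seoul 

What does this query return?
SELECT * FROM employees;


SELECT * returns all 4 rows with all columns

4 rows:
1, Eve, Research, 60000, Berlin
2, Wendy, Design, 110000, Cairo
3, Pete, HR, 50000, Sydney
4, Karen, Legal, 50000, Seoul


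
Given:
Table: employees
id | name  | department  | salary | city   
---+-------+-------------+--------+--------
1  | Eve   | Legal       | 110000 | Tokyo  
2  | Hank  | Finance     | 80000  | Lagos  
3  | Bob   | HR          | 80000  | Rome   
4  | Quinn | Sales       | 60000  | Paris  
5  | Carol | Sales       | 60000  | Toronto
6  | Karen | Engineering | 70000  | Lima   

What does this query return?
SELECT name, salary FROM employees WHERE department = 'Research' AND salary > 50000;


Filtering: department = 'Research' AND salary > 50000
Matching: 0 rows

Empty result set (0 rows)


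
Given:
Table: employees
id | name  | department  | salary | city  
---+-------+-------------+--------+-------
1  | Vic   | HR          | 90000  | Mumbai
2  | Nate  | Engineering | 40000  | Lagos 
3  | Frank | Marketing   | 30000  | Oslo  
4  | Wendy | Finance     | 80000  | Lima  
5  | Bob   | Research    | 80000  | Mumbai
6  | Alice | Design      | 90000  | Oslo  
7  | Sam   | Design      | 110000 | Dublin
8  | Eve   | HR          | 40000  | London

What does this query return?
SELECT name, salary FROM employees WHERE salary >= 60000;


Filtering: salary >= 60000
Matching: 5 rows

5 rows:
Vic, 90000
Wendy, 80000
Bob, 80000
Alice, 90000
Sam, 110000


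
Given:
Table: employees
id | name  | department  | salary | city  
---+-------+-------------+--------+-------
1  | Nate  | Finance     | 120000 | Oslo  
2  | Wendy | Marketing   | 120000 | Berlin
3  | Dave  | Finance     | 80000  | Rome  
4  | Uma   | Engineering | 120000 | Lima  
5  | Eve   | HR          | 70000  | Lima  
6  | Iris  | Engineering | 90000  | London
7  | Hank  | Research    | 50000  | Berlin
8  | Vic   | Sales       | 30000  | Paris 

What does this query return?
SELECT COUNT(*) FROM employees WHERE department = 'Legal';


Counting rows where department = 'Legal'


0


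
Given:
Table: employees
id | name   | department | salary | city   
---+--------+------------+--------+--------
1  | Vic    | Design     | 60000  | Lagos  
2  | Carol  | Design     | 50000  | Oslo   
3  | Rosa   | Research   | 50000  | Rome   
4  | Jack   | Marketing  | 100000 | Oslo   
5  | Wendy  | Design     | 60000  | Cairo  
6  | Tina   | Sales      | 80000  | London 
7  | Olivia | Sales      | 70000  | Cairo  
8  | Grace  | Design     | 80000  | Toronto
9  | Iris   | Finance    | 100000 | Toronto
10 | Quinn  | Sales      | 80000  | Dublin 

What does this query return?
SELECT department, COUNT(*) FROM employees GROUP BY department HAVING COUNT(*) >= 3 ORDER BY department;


Groups with count >= 3:
  Design: 4 -> PASS
  Sales: 3 -> PASS
  Finance: 1 -> filtered out
  Marketing: 1 -> filtered out
  Research: 1 -> filtered out


2 groups:
Design, 4
Sales, 3


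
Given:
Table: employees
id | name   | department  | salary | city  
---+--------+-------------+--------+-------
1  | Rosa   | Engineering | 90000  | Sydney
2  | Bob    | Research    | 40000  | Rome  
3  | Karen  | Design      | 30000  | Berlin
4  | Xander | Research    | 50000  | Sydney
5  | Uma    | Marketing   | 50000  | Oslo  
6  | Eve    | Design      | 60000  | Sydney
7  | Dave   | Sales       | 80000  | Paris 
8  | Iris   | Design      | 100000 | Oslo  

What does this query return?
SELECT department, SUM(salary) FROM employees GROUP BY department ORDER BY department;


Summing salary within each department:
  Design: 30000 + 60000 + 100000 = 190000
  Engineering: 90000 = 90000
  Marketing: 50000 = 50000
  Research: 40000 + 50000 = 90000
  Sales: 80000 = 80000


5 groups:
Design, 190000
Engineering, 90000
Marketing, 50000
Research, 90000
Sales, 80000


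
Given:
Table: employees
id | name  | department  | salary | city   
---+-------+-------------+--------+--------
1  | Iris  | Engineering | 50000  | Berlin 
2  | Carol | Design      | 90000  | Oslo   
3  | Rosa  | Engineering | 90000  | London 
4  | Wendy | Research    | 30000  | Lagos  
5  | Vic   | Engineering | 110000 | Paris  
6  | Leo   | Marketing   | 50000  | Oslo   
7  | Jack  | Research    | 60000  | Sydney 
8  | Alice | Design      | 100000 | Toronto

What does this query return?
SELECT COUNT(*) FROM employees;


COUNT(*) counts all rows

8


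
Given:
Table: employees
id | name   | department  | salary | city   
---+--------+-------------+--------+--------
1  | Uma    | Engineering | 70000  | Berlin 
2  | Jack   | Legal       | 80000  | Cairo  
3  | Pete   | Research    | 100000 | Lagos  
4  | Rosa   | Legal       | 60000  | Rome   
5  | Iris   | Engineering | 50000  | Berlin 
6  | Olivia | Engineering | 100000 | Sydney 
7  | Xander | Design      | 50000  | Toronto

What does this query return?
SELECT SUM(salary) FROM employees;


SUM(salary) = 70000 + 80000 + 100000 + 60000 + 50000 + 100000 + 50000 = 510000

510000


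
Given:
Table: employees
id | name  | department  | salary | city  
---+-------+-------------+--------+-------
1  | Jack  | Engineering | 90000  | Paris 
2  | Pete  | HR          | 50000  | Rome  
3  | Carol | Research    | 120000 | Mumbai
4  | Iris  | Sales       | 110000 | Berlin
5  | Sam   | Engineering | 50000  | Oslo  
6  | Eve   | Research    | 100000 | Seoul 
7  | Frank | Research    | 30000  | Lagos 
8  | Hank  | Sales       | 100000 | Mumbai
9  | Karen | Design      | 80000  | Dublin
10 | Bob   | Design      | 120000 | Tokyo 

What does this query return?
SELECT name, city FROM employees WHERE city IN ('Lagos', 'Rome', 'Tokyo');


Filtering: city IN ('Lagos', 'Rome', 'Tokyo')
Matching: 3 rows

3 rows:
Pete, Rome
Frank, Lagos
Bob, Tokyo


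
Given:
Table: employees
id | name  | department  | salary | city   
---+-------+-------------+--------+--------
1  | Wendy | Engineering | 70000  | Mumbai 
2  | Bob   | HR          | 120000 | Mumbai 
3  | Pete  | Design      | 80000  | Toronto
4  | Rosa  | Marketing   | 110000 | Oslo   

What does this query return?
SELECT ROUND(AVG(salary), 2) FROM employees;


SUM(salary) = 380000
COUNT = 4
ROUND(AVG, 2) = ROUND(380000 / 4, 2) = 95000.0

95000.0


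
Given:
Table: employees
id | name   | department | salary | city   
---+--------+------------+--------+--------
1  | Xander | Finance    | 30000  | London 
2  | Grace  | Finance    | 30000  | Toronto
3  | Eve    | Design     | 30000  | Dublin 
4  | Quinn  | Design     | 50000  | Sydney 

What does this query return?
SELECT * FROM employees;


SELECT * returns all 4 rows with all columns

4 rows:
1, Xander, Finance, 30000, London
2, Grace, Finance, 30000, Toronto
3, Eve, Design, 30000, Dublin
4, Quinn, Design, 50000, Sydney


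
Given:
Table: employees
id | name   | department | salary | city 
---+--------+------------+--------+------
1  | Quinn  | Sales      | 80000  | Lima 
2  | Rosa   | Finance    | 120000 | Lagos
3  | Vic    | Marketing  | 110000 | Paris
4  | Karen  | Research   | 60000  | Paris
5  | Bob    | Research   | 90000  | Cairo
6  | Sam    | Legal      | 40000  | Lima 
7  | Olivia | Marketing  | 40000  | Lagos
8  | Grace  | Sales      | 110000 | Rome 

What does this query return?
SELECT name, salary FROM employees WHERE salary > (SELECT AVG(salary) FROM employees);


Subquery: AVG(salary) = 81250.0
Filtering: salary > 81250.0
  Rosa (120000) -> MATCH
  Vic (110000) -> MATCH
  Bob (90000) -> MATCH
  Grace (110000) -> MATCH


4 rows:
Rosa, 120000
Vic, 110000
Bob, 90000
Grace, 110000


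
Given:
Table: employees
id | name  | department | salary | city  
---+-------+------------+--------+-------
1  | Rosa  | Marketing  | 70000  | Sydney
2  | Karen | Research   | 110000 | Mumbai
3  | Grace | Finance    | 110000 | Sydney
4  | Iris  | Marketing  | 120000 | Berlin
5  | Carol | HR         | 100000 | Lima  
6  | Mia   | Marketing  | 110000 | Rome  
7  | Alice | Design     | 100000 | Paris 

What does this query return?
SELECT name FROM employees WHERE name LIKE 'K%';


LIKE 'K%' matches names starting with 'K'
Matching: 1

1 rows:
Karen


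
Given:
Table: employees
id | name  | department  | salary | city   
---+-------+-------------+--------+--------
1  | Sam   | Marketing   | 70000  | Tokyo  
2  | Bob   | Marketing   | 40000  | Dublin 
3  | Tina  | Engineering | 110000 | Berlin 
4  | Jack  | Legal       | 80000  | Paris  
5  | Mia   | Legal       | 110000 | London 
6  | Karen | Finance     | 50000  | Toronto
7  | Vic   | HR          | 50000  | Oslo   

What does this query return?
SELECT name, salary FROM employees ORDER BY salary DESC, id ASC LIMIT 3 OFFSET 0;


Sort by salary DESC (id ASC tiebreak), then skip 0 and take 3
Rows 1 through 3

3 rows:
Tina, 110000
Mia, 110000
Jack, 80000


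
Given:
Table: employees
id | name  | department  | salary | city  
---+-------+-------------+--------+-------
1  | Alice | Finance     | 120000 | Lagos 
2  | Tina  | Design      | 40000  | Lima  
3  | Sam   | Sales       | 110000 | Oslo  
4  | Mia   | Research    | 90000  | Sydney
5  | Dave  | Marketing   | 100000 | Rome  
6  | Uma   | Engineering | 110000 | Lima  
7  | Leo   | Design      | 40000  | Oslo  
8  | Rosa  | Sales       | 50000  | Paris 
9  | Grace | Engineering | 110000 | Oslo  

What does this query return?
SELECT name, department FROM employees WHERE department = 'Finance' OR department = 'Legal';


Filtering: department = 'Finance' OR 'Legal'
Matching: 1 rows

1 rows:
Alice, Finance


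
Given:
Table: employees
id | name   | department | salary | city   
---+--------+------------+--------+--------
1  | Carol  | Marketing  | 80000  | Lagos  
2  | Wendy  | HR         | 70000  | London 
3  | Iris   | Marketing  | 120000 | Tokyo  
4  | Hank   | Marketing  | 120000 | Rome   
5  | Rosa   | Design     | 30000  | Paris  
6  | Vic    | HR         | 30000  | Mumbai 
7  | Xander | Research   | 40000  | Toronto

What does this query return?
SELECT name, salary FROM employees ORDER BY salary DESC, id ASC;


Sorting by salary DESC, then id ASC for ties

7 rows:
Iris, 120000
Hank, 120000
Carol, 80000
Wendy, 70000
Xander, 40000
Rosa, 30000
Vic, 30000


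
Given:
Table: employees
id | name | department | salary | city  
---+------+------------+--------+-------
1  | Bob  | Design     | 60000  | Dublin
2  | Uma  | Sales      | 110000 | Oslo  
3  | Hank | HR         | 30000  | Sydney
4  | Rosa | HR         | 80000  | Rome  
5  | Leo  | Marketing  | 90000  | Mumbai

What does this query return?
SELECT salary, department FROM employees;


Projecting columns: salary, department

5 rows:
60000, Design
110000, Sales
30000, HR
80000, HR
90000, Marketing


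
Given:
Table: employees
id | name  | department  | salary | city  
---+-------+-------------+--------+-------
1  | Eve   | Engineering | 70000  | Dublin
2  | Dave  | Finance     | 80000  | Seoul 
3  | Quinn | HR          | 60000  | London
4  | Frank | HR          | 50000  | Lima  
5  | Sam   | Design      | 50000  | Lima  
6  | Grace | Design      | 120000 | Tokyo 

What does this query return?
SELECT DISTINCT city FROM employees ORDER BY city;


All 'city' values (row order): Dublin, Seoul, London, Lima, Lima, Tokyo
Removing duplicates leaves 5 unique value(s).

5 values:
Dublin
Lima
London
Seoul
Tokyo


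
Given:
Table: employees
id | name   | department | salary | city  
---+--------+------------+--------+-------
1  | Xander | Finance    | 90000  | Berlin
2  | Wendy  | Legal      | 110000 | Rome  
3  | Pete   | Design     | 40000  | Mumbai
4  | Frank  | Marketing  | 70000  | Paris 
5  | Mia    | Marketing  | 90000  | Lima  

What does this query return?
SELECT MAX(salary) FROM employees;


Salaries: 90000, 110000, 40000, 70000, 90000
MAX = 110000

110000


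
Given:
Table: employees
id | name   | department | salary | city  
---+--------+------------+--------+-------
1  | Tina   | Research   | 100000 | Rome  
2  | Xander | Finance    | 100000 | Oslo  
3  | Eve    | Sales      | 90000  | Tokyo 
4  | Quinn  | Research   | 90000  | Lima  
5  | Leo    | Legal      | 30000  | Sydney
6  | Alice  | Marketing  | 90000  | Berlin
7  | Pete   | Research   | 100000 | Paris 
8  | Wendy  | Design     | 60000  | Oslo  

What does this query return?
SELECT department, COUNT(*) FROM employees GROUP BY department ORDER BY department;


Assigning each row to its department group:
  Tina -> Research
  Xander -> Finance
  Eve -> Sales
  Quinn -> Research
  Leo -> Legal
  Alice -> Marketing
  Pete -> Research
  Wendy -> Design


6 groups:
Design, 1
Finance, 1
Legal, 1
Marketing, 1
Research, 3
Sales, 1


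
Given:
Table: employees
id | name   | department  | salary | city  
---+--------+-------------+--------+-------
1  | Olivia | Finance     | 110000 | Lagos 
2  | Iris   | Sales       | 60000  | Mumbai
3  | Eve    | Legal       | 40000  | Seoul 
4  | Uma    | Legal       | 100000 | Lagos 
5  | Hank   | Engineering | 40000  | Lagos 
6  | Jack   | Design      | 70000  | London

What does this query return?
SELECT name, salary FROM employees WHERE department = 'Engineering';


Filtering: department = 'Engineering'
Matching rows: 1

1 rows:
Hank, 40000


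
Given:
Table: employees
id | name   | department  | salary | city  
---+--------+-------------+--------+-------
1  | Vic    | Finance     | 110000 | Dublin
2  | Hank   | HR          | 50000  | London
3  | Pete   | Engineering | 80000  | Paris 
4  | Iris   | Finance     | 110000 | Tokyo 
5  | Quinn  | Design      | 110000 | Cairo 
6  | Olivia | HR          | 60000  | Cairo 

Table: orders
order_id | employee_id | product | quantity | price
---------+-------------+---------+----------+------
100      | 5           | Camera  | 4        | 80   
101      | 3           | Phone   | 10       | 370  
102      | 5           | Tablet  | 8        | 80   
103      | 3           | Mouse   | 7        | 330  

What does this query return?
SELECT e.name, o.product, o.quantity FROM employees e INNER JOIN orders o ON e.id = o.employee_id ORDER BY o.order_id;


Joining employees.id = orders.employee_id:
  employee Quinn (id=5) -> order Camera
  employee Pete (id=3) -> order Phone
  employee Quinn (id=5) -> order Tablet
  employee Pete (id=3) -> order Mouse


4 rows:
Quinn, Camera, 4
Pete, Phone, 10
Quinn, Tablet, 8
Pete, Mouse, 7


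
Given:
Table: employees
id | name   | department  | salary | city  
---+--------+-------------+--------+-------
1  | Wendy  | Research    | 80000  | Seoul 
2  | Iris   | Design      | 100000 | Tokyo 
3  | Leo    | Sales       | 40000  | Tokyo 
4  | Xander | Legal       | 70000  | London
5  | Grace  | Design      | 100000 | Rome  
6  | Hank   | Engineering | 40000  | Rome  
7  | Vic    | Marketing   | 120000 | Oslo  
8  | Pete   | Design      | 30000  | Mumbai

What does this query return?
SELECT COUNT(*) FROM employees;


COUNT(*) counts all rows

8


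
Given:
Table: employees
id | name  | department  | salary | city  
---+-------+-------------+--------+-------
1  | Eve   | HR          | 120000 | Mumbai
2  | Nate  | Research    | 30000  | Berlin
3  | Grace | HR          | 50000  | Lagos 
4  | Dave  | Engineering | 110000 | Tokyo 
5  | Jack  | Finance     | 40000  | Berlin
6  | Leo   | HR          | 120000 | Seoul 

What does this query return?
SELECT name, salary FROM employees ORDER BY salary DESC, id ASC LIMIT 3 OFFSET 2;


Sort by salary DESC (id ASC tiebreak), then skip 2 and take 3
Rows 3 through 5

3 rows:
Dave, 110000
Grace, 50000
Jack, 40000


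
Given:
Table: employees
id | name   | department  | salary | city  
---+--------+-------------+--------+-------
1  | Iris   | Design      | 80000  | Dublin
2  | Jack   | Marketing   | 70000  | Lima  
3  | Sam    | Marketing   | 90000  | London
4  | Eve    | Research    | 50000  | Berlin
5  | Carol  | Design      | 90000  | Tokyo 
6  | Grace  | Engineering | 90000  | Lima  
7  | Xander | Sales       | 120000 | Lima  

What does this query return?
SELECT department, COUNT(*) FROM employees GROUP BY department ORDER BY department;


Assigning each row to its department group:
  Iris -> Design
  Jack -> Marketing
  Sam -> Marketing
  Eve -> Research
  Carol -> Design
  Grace -> Engineering
  Xander -> Sales


5 groups:
Design, 2
Engineering, 1
Marketing, 2
Research, 1
Sales, 1


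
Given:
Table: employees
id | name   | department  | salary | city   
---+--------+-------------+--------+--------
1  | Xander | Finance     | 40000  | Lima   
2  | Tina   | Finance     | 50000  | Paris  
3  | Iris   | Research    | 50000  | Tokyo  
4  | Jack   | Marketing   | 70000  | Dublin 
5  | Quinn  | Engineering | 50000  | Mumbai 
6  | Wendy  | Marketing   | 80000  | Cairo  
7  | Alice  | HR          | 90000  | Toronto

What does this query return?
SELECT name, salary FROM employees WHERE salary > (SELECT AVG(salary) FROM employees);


Subquery: AVG(salary) = 61428.57
Filtering: salary > 61428.57
  Jack (70000) -> MATCH
  Wendy (80000) -> MATCH
  Alice (90000) -> MATCH


3 rows:
Jack, 70000
Wendy, 80000
Alice, 90000


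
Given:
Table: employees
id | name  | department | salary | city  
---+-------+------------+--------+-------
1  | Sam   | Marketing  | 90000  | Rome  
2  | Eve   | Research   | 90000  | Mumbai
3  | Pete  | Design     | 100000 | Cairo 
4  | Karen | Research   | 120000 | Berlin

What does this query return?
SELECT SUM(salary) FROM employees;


SUM(salary) = 90000 + 90000 + 100000 + 120000 = 400000

400000


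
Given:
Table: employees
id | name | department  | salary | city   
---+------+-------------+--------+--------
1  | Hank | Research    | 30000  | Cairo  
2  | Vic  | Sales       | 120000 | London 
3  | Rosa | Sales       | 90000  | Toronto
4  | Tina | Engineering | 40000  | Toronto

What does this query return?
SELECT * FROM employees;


SELECT * returns all 4 rows with all columns

4 rows:
1, Hank, Research, 30000, Cairo
2, Vic, Sales, 120000, London
3, Rosa, Sales, 90000, Toronto
4, Tina, Engineering, 40000, Toronto


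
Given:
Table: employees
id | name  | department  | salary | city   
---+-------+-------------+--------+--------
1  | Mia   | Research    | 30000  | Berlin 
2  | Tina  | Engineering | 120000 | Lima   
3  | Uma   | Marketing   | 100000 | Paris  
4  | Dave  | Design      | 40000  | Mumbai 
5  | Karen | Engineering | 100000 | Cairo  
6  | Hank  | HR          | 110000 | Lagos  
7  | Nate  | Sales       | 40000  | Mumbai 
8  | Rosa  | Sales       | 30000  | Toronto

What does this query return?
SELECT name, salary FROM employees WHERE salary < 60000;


Filtering: salary < 60000
Matching: 4 rows

4 rows:
Mia, 30000
Dave, 40000
Nate, 40000
Rosa, 30000


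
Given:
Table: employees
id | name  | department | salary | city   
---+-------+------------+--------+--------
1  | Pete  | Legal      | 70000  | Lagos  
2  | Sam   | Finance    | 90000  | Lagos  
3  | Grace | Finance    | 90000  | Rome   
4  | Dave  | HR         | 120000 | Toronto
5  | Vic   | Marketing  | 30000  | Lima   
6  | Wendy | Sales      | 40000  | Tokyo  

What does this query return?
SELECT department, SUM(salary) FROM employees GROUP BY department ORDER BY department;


Summing salary within each department:
  Finance: 90000 + 90000 = 180000
  HR: 120000 = 120000
  Legal: 70000 = 70000
  Marketing: 30000 = 30000
  Sales: 40000 = 40000


5 groups:
Finance, 180000
HR, 120000
Legal, 70000
Marketing, 30000
Sales, 40000


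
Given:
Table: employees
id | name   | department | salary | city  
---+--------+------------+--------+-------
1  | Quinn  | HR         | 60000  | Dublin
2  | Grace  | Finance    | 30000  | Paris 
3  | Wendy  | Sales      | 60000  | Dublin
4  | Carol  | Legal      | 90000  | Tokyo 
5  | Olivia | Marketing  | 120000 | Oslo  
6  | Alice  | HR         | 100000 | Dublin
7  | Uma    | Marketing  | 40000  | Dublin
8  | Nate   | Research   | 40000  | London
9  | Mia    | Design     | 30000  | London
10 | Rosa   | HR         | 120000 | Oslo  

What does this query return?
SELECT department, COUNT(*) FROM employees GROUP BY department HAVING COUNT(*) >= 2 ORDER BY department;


Groups with count >= 2:
  HR: 3 -> PASS
  Marketing: 2 -> PASS
  Design: 1 -> filtered out
  Finance: 1 -> filtered out
  Legal: 1 -> filtered out
  Research: 1 -> filtered out
  Sales: 1 -> filtered out


2 groups:
HR, 3
Marketing, 2


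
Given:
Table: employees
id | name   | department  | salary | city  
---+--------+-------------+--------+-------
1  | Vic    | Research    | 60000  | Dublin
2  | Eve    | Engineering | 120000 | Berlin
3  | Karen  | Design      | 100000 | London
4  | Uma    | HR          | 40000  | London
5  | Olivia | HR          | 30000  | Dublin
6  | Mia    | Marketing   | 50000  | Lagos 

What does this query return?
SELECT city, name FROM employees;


Projecting columns: city, name

6 rows:
Dublin, Vic
Berlin, Eve
London, Karen
London, Uma
Dublin, Olivia
Lagos, Mia


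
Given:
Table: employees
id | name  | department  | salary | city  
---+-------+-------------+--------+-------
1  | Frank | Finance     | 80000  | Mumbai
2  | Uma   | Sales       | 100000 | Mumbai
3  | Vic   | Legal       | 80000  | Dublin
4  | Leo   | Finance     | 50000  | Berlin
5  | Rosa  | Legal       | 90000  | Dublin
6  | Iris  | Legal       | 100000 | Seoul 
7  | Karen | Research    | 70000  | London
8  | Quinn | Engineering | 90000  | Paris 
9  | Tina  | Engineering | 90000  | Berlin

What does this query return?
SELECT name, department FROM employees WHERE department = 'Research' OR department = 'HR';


Filtering: department = 'Research' OR 'HR'
Matching: 1 rows

1 rows:
Karen, Research


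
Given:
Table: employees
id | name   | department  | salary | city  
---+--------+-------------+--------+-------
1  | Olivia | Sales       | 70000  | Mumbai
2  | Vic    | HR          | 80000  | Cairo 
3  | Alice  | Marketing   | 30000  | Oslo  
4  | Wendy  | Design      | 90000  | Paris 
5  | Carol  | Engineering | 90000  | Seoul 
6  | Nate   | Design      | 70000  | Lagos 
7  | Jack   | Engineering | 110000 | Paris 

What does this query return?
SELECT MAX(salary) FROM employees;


Salaries: 70000, 80000, 30000, 90000, 90000, 70000, 110000
MAX = 110000

110000


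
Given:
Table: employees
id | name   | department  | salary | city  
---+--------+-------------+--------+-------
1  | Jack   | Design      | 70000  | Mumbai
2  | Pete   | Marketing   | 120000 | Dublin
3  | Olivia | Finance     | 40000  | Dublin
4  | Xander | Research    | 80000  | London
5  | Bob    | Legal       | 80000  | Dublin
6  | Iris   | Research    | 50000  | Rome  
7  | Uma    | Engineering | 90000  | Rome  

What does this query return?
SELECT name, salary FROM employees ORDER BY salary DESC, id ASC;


Sorting by salary DESC, then id ASC for ties

7 rows:
Pete, 120000
Uma, 90000
Xander, 80000
Bob, 80000
Jack, 70000
Iris, 50000
Olivia, 40000


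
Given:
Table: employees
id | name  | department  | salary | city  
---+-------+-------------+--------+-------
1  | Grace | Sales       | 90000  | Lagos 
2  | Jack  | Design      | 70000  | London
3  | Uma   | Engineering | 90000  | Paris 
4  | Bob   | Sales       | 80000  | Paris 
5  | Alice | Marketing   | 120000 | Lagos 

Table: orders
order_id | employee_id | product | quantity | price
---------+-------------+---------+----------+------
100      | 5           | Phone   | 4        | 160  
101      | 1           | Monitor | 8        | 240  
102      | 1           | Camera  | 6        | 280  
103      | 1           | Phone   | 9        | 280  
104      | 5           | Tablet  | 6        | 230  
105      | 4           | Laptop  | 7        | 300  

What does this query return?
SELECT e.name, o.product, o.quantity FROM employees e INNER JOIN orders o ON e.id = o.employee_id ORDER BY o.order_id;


Joining employees.id = orders.employee_id:
  employee Alice (id=5) -> order Phone
  employee Grace (id=1) -> order Monitor
  employee Grace (id=1) -> order Camera
  employee Grace (id=1) -> order Phone
  employee Alice (id=5) -> order Tablet
  employee Bob (id=4) -> order Laptop


6 rows:
Alice, Phone, 4
Grace, Monitor, 8
Grace, Camera, 6
Grace, Phone, 9
Alice, Tablet, 6
Bob, Laptop, 7


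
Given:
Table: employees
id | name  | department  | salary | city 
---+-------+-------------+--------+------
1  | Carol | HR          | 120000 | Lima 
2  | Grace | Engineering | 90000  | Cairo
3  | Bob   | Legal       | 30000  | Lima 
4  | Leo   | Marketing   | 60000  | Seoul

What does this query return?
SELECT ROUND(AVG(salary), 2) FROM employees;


SUM(salary) = 300000
COUNT = 4
ROUND(AVG, 2) = ROUND(300000 / 4, 2) = 75000.0

75000.0


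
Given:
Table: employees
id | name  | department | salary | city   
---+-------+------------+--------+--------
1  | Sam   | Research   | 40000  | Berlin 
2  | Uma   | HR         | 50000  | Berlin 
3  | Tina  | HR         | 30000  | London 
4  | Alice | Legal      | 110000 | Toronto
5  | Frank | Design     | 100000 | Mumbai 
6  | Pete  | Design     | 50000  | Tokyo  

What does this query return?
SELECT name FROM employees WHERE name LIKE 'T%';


LIKE 'T%' matches names starting with 'T'
Matching: 1

1 rows:
Tina


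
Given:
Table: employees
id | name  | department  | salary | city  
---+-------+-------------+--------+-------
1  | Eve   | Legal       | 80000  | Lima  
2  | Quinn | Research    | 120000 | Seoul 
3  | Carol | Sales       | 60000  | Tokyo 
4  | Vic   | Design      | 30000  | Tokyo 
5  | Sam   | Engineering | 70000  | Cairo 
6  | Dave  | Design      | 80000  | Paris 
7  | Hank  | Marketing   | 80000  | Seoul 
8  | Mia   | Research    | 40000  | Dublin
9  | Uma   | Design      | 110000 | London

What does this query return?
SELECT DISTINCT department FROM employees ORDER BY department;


All 'department' values (row order): Legal, Research, Sales, Design, Engineering, Design, Marketing, Research, Design
Removing duplicates leaves 6 unique value(s).

6 values:
Design
Engineering
Legal
Marketing
Research
Sales


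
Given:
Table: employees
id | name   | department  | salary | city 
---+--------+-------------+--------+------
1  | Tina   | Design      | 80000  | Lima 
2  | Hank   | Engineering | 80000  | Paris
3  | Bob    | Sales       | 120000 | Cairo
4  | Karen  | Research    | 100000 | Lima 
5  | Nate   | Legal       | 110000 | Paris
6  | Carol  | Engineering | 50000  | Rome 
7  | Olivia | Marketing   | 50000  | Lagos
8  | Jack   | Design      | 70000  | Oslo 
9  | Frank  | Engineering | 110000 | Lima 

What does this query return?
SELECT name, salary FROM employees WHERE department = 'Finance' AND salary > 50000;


Filtering: department = 'Finance' AND salary > 50000
Matching: 0 rows

Empty result set (0 rows)


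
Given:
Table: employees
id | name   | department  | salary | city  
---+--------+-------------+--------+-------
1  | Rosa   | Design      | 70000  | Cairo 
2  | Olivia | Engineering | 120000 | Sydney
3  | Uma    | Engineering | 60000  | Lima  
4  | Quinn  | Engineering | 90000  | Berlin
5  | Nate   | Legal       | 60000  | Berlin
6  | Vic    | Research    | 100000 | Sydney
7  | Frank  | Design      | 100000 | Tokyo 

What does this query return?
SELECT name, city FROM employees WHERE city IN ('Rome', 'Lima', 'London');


Filtering: city IN ('Rome', 'Lima', 'London')
Matching: 1 rows

1 rows:
Uma, Lima


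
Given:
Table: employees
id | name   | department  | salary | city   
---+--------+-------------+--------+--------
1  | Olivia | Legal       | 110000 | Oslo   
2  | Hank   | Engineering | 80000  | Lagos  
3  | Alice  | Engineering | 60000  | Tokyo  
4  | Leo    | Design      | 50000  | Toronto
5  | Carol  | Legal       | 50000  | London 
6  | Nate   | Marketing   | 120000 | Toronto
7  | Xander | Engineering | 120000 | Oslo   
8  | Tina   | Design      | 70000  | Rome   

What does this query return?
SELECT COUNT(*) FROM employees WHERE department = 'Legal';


Counting rows where department = 'Legal'
  Olivia -> MATCH
  Carol -> MATCH


2


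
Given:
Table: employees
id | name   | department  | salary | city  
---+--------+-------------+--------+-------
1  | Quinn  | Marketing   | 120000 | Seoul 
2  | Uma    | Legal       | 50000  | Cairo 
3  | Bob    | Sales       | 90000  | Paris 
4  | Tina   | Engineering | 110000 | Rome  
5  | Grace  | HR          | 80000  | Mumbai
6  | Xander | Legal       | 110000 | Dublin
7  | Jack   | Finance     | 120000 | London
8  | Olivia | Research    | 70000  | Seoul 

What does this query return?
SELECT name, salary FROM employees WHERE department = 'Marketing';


Filtering: department = 'Marketing'
Matching rows: 1

1 rows:
Quinn, 120000


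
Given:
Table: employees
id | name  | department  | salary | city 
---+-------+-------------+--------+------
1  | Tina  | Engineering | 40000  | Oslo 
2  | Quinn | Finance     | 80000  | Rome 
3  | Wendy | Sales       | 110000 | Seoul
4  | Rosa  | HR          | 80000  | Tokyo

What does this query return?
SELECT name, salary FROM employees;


Projecting columns: name, salary

4 rows:
Tina, 40000
Quinn, 80000
Wendy, 110000
Rosa, 80000


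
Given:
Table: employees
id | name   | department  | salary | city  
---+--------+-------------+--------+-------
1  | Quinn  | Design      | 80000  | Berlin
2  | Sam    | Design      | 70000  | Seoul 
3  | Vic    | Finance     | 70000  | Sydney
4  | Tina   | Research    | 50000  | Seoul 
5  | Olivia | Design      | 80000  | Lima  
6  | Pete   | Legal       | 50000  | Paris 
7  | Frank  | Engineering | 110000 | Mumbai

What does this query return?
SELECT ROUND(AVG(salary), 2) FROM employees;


SUM(salary) = 510000
COUNT = 7
ROUND(AVG, 2) = ROUND(510000 / 7, 2) = 72857.14

72857.14


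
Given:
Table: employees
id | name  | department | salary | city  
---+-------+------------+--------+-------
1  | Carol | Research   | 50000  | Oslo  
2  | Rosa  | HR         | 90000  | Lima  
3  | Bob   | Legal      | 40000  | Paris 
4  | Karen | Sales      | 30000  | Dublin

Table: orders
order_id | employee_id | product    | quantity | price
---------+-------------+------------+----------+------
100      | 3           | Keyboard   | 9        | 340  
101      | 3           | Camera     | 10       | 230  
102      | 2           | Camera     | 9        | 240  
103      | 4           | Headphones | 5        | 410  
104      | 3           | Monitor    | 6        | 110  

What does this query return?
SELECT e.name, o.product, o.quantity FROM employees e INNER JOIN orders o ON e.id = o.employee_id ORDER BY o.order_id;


Joining employees.id = orders.employee_id:
  employee Bob (id=3) -> order Keyboard
  employee Bob (id=3) -> order Camera
  employee Rosa (id=2) -> order Camera
  employee Karen (id=4) -> order Headphones
  employee Bob (id=3) -> order Monitor


5 rows:
Bob, Keyboard, 9
Bob, Camera, 10
Rosa, Camera, 9
Karen, Headphones, 5
Bob, Monitor, 6


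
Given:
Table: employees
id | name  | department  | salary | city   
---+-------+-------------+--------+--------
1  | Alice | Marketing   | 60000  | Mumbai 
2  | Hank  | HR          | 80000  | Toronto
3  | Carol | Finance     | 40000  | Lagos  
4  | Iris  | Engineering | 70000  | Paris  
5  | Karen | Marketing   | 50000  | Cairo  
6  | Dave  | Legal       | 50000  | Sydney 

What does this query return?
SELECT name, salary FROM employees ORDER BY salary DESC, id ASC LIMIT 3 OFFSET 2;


Sort by salary DESC (id ASC tiebreak), then skip 2 and take 3
Rows 3 through 5

3 rows:
Alice, 60000
Karen, 50000
Dave, 50000


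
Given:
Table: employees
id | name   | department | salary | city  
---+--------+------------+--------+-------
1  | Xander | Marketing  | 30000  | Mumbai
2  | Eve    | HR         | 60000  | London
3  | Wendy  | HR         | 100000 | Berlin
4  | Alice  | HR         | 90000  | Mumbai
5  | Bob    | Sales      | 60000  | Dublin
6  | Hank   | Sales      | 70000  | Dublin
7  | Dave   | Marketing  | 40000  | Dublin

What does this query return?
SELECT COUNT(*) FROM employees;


COUNT(*) counts all rows

7


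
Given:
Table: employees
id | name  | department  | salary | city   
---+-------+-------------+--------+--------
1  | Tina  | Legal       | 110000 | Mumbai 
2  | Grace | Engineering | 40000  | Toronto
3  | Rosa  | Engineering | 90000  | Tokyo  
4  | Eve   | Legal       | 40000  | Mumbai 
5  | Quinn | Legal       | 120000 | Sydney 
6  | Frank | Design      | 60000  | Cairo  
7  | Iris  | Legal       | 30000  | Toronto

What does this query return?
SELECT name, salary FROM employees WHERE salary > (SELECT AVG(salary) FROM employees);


Subquery: AVG(salary) = 70000.0
Filtering: salary > 70000.0
  Tina (110000) -> MATCH
  Rosa (90000) -> MATCH
  Quinn (120000) -> MATCH


3 rows:
Tina, 110000
Rosa, 90000
Quinn, 120000


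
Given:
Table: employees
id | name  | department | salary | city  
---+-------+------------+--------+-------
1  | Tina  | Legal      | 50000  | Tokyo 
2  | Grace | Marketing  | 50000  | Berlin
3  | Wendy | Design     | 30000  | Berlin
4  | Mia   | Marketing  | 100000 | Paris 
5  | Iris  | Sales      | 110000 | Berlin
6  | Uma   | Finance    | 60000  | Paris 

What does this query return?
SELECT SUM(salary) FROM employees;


SUM(salary) = 50000 + 50000 + 30000 + 100000 + 110000 + 60000 = 400000

400000


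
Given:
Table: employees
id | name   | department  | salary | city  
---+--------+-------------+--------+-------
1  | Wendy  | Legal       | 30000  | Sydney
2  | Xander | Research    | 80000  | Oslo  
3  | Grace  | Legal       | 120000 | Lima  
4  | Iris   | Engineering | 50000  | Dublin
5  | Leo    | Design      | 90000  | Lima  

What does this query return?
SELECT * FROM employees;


SELECT * returns all 5 rows with all columns

5 rows:
1, Wendy, Legal, 30000, Sydney
2, Xander, Research, 80000, Oslo
3, Grace, Legal, 120000, Lima
4, Iris, Engineering, 50000, Dublin
5, Leo, Design, 90000, Lima


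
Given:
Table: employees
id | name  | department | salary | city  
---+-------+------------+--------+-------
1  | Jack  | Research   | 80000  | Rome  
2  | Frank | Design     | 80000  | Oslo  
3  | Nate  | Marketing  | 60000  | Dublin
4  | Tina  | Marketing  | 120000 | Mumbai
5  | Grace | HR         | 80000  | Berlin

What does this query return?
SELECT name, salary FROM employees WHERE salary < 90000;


Filtering: salary < 90000
Matching: 4 rows

4 rows:
Jack, 80000
Frank, 80000
Nate, 60000
Grace, 80000


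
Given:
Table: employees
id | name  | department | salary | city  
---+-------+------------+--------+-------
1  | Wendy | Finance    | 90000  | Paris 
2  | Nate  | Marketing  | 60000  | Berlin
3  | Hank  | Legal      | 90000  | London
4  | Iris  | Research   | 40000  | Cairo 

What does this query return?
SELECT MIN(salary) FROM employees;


Salaries: 90000, 60000, 90000, 40000
MIN = 40000

40000


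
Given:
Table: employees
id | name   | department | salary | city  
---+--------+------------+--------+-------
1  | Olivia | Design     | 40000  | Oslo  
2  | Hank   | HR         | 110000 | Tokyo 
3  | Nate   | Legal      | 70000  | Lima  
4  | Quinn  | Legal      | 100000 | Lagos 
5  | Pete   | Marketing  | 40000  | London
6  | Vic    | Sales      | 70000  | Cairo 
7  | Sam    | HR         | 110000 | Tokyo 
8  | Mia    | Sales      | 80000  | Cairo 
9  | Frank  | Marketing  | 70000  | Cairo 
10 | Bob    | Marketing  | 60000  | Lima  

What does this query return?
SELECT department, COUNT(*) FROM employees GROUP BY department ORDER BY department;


Assigning each row to its department group:
  Olivia -> Design
  Hank -> HR
  Nate -> Legal
  Quinn -> Legal
  Pete -> Marketing
  Vic -> Sales
  Sam -> HR
  Mia -> Sales
  Frank -> Marketing
  Bob -> Marketing


5 groups:
Design, 1
HR, 2
Legal, 2
Marketing, 3
Sales, 2


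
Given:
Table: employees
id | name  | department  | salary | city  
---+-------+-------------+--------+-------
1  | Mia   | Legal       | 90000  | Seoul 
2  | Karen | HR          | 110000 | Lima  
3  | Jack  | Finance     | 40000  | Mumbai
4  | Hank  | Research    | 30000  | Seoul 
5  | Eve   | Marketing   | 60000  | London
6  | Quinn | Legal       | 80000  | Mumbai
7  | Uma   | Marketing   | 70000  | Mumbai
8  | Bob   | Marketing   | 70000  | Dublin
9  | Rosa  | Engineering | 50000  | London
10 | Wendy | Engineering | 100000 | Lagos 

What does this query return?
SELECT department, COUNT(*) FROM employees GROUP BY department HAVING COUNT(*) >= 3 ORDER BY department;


Groups with count >= 3:
  Marketing: 3 -> PASS
  Engineering: 2 -> filtered out
  Finance: 1 -> filtered out
  HR: 1 -> filtered out
  Legal: 2 -> filtered out
  Research: 1 -> filtered out


1 groups:
Marketing, 3


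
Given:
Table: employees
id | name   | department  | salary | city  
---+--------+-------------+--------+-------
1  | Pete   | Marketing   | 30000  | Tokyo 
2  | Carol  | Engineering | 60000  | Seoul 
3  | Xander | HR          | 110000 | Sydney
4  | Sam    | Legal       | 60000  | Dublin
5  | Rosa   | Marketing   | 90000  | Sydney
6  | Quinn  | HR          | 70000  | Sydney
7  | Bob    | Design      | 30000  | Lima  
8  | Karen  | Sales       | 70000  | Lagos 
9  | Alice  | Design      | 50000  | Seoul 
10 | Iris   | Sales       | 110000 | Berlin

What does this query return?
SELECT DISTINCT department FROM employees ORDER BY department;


All 'department' values (row order): Marketing, Engineering, HR, Legal, Marketing, HR, Design, Sales, Design, Sales
Removing duplicates leaves 6 unique value(s).

6 values:
Design
Engineering
HR
Legal
Marketing
Sales


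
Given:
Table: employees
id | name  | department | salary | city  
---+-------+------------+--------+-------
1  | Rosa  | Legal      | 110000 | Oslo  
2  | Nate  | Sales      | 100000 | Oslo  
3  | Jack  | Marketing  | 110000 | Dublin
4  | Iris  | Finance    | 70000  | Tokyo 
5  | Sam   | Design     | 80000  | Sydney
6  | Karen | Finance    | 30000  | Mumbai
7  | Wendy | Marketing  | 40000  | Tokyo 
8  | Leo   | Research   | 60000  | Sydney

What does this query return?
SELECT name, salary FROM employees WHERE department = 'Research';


Filtering: department = 'Research'
Matching rows: 1

1 rows:
Leo, 60000


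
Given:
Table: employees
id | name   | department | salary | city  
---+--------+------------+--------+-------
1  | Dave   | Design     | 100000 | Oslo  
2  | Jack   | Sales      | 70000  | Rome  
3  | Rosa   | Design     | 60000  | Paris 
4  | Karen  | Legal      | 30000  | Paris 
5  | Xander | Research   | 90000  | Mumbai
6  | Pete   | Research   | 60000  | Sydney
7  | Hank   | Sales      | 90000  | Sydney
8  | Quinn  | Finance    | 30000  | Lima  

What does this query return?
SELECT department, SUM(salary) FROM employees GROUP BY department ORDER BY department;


Summing salary within each department:
  Design: 100000 + 60000 = 160000
  Finance: 30000 = 30000
  Legal: 30000 = 30000
  Research: 90000 + 60000 = 150000
  Sales: 70000 + 90000 = 160000


5 groups:
Design, 160000
Finance, 30000
Legal, 30000
Research, 150000
Sales, 160000
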